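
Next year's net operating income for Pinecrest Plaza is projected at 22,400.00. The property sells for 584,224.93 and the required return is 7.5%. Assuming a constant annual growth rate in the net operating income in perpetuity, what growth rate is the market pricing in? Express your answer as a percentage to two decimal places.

P = D₁/(r−g) ⇒ g = r − D₁/P = 0.075 − 22,400.00/584,224.93 = 0.036659

3.67%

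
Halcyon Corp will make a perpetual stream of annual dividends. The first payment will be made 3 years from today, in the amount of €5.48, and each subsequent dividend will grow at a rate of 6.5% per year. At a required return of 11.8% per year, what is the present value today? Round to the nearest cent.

Value at end of year 2: C₁ / (r − g) = €5.48 / (0.118 − 0.065) = €103.3962
Discount to today: PV = €103.3962 / (1 + 0.118)^2 = €103.3962 / 1.249924 = €82.72

€82.72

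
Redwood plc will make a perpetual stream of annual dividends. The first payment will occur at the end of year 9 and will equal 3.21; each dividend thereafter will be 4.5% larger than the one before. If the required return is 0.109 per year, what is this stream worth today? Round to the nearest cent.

21.92

Value at end of year 8: C₁ / (r − g) = 3.21 / (0.109 − 0.045) = 50.1563
Discount to today: PV = 50.1563 / (1 + 0.109)^8 = 50.1563 / 2.287981 = 21.92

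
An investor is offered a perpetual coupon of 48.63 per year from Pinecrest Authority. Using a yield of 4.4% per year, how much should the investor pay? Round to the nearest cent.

Level perpetuity: PV = C / r = 48.63 / 0.044 = 1,105.23

1105.23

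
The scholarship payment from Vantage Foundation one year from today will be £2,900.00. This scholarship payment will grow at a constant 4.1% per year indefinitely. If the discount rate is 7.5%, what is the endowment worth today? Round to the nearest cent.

Growing perpetuity: P = D₁ / (r − g) = £2,900.0000 / (0.075 − 0.041) = £85,294.12

£85294.12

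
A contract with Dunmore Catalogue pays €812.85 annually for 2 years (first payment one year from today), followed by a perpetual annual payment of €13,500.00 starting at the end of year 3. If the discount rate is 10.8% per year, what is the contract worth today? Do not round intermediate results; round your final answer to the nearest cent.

€103215.12

PV of 2-year annuity: €812.85 × [1 − (1+0.108)^−2] / 0.108 = 1395.73026
Perpetuity value at year 2: €13,500.00 / 0.108 = 125000.00000
PV of perpetuity: 125000.00000 / (1+0.108)^2 = 101819.39032
Total PV = 1395.73026 + 101819.39032 = 103215.12059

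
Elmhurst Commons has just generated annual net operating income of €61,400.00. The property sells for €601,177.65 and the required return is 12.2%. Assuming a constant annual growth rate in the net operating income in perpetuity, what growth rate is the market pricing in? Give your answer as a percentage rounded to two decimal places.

1.80%

P = D₀(1+g)/(r−g) ⇒ P(r−g) = D₀(1+g) ⇒ g(P+D₀) = P·r − D₀
g = (P·r − D₀)/(P + D₀) = (€601,177.65×0.122 − €61,400.00) / (€601,177.65 + €61,400.00) = 0.018026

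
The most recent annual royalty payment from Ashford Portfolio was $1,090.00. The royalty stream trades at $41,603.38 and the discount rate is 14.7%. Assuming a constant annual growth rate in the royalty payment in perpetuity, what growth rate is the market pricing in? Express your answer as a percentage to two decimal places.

P = D₀(1+g)/(r−g) ⇒ P(r−g) = D₀(1+g) ⇒ g(P+D₀) = P·r − D₀
g = (P·r − D₀)/(P + D₀) = ($41,603.38×0.147 − $1,090.00) / ($41,603.38 + $1,090.00) = 0.117716

11.77%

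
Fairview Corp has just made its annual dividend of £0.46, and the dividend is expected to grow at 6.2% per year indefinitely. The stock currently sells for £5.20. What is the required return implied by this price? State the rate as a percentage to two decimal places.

D₁ = £0.46 × 1.062 = £0.4885
P = D₁/(r − g) ⇒ r = D₁/P + g = £0.4885/£5.20 + 0.062 = 0.093946 + 0.062 = 0.155946

15.59%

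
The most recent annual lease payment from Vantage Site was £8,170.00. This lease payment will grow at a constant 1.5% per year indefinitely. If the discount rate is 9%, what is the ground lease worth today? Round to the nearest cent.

£110567.33

D₁ = D₀ × (1 + g) = £8,170.00 × 1.015 = £8,292.5500
Growing perpetuity: P = D₁ / (r − g) = £8,292.5500 / (0.09 − 0.015) = £110,567.33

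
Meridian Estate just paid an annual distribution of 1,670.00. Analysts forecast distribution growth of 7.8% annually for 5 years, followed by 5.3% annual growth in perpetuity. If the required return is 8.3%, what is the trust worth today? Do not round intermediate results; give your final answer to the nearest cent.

D_1 = 1800.26000
D_2 = 1940.68028
D_3 = 2092.05334
D_4 = 2255.23350
D_5 = 2431.14172
Terminal value at year 5: TV = D_5×(1+g_2)/(r−g_2) = 2559.99223/0.03 = 85333.07422
P_0 = D_1/(1+r)^1 + D_2/(1+r)^2 + D_3/(1+r)^3 + D_4/(1+r)^4 + D_5/(1+r)^5 + TV/(1+r)^5
    = 1662.28994 + 1654.61547 + 1646.97643 + 1639.37266 + 1631.80400 + 57276.32026 = 65511.37874

65511.38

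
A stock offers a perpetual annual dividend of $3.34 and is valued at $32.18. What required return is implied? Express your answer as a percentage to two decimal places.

P = C/r ⇒ r = C/P = $3.34/$32.18 = 0.103791

10.38%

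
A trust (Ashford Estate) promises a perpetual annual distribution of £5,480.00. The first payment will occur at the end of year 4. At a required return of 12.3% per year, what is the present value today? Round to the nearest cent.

£31458.37

Value at end of year 3: C / r = £5,480.00 / 0.123 = £44,552.8455
Discount to today: PV = £44,552.8455 / (1 + 0.123)^3 = £44,552.8455 / 1.416248 = £31,458.37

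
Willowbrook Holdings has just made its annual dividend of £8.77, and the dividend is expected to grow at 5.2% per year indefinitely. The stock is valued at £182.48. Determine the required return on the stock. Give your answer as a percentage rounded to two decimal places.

D₁ = £8.77 × 1.052 = £9.2260
P = D₁/(r − g) ⇒ r = D₁/P + g = £9.2260/£182.48 + 0.052 = 0.050559 + 0.052 = 0.102559

10.26%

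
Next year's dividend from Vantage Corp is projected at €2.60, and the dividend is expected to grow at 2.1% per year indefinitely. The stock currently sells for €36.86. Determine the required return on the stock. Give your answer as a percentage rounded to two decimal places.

9.15%

P = D₁/(r − g) ⇒ r = D₁/P + g = €2.6000/€36.86 + 0.021 = 0.070537 + 0.021 = 0.091537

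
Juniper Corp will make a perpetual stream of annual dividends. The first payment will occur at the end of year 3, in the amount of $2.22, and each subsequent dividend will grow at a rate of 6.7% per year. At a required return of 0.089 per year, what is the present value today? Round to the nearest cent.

$85.09

Value at end of year 2: C₁ / (r − g) = $2.22 / (0.089 − 0.067) = $100.9091
Discount to today: PV = $100.9091 / (1 + 0.089)^2 = $100.9091 / 1.185921 = $85.09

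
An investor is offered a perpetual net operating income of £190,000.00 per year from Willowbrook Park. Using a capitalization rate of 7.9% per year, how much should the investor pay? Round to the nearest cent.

£2405063.29

Level perpetuity: PV = C / r = £190,000.00 / 0.079 = £2,405,063.29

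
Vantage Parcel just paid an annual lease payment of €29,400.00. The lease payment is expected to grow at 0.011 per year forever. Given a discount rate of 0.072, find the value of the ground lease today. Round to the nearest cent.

D₁ = D₀ × (1 + g) = €29,400.00 × 1.011 = €29,723.4000
Growing perpetuity: P = D₁ / (r − g) = €29,723.4000 / (0.072 − 0.011) = €487,268.85

€487268.85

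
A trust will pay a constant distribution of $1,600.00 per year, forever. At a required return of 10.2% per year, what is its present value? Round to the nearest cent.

Level perpetuity: PV = C / r = $1,600.00 / 0.102 = $15,686.27

$15686.27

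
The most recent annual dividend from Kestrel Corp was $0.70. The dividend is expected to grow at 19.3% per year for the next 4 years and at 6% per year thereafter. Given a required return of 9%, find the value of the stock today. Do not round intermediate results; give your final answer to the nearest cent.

D_1 = 0.83510
D_2 = 0.99627
D_3 = 1.18856
D_4 = 1.41795
Terminal value at year 4: TV = D_4×(1+g_2)/(r−g_2) = 1.50302/0.03 = 50.10077
P_0 = D_1/(1+r)^1 + D_2/(1+r)^2 + D_3/(1+r)^3 + D_4/(1+r)^4 + TV/(1+r)^4
    = 0.76615 + 0.83854 + 0.91778 + 1.00451 + 35.49265 = 39.01963

$39.02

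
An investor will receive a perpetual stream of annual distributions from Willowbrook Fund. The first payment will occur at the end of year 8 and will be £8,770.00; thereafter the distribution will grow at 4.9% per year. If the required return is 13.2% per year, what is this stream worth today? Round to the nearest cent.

Value at end of year 7: C₁ / (r − g) = £8,770.00 / (0.132 − 0.049) = £105,662.6506
Discount to today: PV = £105,662.6506 / (1 + 0.132)^7 = £105,662.6506 / 2.381908 = £44,360.51

£44360.51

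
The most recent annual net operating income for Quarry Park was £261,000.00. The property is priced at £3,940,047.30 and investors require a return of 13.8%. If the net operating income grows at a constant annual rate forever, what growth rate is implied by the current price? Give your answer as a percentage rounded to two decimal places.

P = D₀(1+g)/(r−g) ⇒ P(r−g) = D₀(1+g) ⇒ g(P+D₀) = P·r − D₀
g = (P·r − D₀)/(P + D₀) = (£3,940,047.30×0.138 − £261,000.00) / (£3,940,047.30 + £261,000.00) = 0.067299

6.73%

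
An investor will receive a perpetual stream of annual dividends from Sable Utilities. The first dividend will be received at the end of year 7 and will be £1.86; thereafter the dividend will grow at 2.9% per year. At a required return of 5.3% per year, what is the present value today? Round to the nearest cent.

£56.85

Value at end of year 6: C₁ / (r − g) = £1.86 / (0.053 − 0.029) = £77.5000
Discount to today: PV = £77.5000 / (1 + 0.053)^6 = £77.5000 / 1.363233 = £56.85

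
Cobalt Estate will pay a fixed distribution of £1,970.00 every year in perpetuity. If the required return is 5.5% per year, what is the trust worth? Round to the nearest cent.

£35818.18

Level perpetuity: PV = C / r = £1,970.00 / 0.055 = £35,818.18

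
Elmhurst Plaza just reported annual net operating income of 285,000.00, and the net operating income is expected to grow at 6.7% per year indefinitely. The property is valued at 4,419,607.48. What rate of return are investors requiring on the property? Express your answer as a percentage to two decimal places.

13.58%

D₁ = 285,000.00 × 1.067 = 304,095.0000
P = D₁/(r − g) ⇒ r = D₁/P + g = 304,095.0000/4,419,607.48 + 0.067 = 0.068806 + 0.067 = 0.135806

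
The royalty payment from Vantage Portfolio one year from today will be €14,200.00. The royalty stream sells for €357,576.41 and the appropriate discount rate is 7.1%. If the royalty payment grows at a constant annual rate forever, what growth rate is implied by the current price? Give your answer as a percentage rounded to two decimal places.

3.13%

P = D₁/(r−g) ⇒ g = r − D₁/P = 0.071 − €14,200.00/€357,576.41 = 0.031288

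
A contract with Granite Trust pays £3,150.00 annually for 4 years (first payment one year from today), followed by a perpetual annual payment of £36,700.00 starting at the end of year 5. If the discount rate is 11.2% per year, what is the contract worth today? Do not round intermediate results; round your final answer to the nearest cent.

£224034.44

PV of 4-year annuity: £3,150.00 × [1 − (1+0.112)^−4] / 0.112 = 9731.11859
Perpetuity value at year 4: £36,700.00 / 0.112 = 327678.57143
PV of perpetuity: 327678.57143 / (1+0.112)^4 = 214303.31674
Total PV = 9731.11859 + 214303.31674 = 224034.43533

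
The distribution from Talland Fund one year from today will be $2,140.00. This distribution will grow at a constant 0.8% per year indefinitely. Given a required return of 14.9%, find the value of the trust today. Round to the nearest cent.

$15177.30

Growing perpetuity: P = D₁ / (r − g) = $2,140.0000 / (0.149 − 0.008) = $15,177.30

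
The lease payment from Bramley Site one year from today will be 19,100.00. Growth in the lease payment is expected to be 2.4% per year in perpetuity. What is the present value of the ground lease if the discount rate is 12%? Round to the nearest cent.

198958.33

Growing perpetuity: P = D₁ / (r − g) = 19,100.0000 / (0.12 − 0.024) = 198,958.33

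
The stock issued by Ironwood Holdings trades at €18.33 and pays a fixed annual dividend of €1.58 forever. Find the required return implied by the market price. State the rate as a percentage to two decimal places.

P = C/r ⇒ r = C/P = €1.58/€18.33 = 0.086197

8.62%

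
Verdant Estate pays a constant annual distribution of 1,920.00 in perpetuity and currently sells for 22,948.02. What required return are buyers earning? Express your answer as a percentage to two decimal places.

P = C/r ⇒ r = C/P = 1,920.00/22,948.02 = 0.083667

8.37%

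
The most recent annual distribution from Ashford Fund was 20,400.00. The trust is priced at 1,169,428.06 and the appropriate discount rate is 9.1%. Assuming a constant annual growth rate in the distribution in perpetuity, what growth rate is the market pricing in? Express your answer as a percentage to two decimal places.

P = D₀(1+g)/(r−g) ⇒ P(r−g) = D₀(1+g) ⇒ g(P+D₀) = P·r − D₀
g = (P·r − D₀)/(P + D₀) = (1,169,428.06×0.091 − 20,400.00) / (1,169,428.06 + 20,400.00) = 0.072294

7.23%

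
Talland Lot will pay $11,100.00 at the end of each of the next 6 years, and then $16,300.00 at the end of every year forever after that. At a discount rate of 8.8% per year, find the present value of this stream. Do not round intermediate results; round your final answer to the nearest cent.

PV of 6-year annuity: $11,100.00 × [1 − (1+0.088)^−6] / 0.088 = 50092.01672
Perpetuity value at year 6: $16,300.00 / 0.088 = 185227.27273
PV of perpetuity: 185227.27273 / (1+0.088)^6 = 111668.72566
Total PV = 50092.01672 + 111668.72566 = 161760.74237

$161760.74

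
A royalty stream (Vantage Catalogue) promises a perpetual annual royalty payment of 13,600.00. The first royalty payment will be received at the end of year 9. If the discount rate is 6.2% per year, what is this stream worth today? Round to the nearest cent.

135566.09

Value at end of year 8: C / r = 13,600.00 / 0.062 = 219,354.8387
Discount to today: PV = 219,354.8387 / (1 + 0.062)^8 = 219,354.8387 / 1.618066 = 135,566.09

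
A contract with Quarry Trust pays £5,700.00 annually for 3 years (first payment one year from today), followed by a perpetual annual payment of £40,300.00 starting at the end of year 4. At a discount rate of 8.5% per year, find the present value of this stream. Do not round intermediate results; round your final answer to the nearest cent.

£385748.47

PV of 3-year annuity: £5,700.00 × [1 − (1+0.085)^−3] / 0.085 = 14557.92752
Perpetuity value at year 3: £40,300.00 / 0.085 = 474117.64706
PV of perpetuity: 474117.64706 / (1+0.085)^3 = 371190.54549
Total PV = 14557.92752 + 371190.54549 = 385748.47301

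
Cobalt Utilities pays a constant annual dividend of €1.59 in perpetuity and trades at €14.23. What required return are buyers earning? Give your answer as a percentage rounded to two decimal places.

P = C/r ⇒ r = C/P = €1.59/€14.23 = 0.111736

11.17%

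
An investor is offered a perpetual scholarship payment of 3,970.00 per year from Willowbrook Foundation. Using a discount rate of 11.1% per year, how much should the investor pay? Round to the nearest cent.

35765.77

Level perpetuity: PV = C / r = 3,970.00 / 0.111 = 35,765.77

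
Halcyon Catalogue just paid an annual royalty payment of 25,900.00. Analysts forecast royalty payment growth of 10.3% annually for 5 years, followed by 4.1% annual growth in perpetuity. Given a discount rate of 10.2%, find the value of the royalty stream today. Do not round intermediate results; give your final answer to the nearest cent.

573860.41

D_1 = 28567.70000
D_2 = 31510.17310
D_3 = 34755.72093
D_4 = 38335.56019
D_5 = 42284.12288
Terminal value at year 5: TV = D_5×(1+g_2)/(r−g_2) = 44017.77192/0.061 = 721602.81840
P_0 = D_1/(1+r)^1 + D_2/(1+r)^2 + D_3/(1+r)^3 + D_4/(1+r)^4 + D_5/(1+r)^5 + TV/(1+r)^5
    = 25923.50272 + 25947.02677 + 25970.57217 + 25994.13893 + 26017.72708 + 444007.44080 = 573860.40847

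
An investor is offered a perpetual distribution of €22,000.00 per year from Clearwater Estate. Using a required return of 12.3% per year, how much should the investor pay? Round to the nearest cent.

€178861.79

Level perpetuity: PV = C / r = €22,000.00 / 0.123 = €178,861.79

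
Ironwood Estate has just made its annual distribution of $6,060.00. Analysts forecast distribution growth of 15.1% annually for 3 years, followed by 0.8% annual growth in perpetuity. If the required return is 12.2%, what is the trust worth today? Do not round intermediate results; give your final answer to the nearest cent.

D_1 = 6975.06000
D_2 = 8028.29406
D_3 = 9240.56646
Terminal value at year 3: TV = D_3×(1+g_2)/(r−g_2) = 9314.49099/0.114 = 81706.06136
P_0 = D_1/(1+r)^1 + D_2/(1+r)^2 + D_3/(1+r)^3 + TV/(1+r)^3
    = 6216.63102 + 6377.31043 + 6542.14287 + 57846.31592 = 76982.40023

$76982.40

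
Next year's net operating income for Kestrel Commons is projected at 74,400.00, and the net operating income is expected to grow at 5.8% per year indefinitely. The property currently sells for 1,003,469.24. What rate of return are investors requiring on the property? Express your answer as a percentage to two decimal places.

13.21%

P = D₁/(r − g) ⇒ r = D₁/P + g = 74,400.0000/1,003,469.24 + 0.058 = 0.074143 + 0.058 = 0.132143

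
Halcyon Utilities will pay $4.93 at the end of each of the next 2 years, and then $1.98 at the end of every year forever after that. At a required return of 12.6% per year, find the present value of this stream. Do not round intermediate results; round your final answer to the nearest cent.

PV of 2-year annuity: $4.93 × [1 − (1+0.126)^−2] / 0.126 = 8.26672
Perpetuity value at year 2: $1.98 / 0.126 = 15.71429
PV of perpetuity: 15.71429 / (1+0.126)^2 = 12.39418
Total PV = 8.26672 + 12.39418 = 20.66091

$20.66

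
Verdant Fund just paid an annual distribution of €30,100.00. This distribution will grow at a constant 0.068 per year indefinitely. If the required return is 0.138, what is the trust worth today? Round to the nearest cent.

€459240.00

D₁ = D₀ × (1 + g) = €30,100.00 × 1.068 = €32,146.8000
Growing perpetuity: P = D₁ / (r − g) = €32,146.8000 / (0.138 − 0.068) = €459,240.00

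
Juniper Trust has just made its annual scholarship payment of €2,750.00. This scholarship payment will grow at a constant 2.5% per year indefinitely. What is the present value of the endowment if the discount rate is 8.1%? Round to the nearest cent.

€50334.82

D₁ = D₀ × (1 + g) = €2,750.00 × 1.025 = €2,818.7500
Growing perpetuity: P = D₁ / (r − g) = €2,818.7500 / (0.081 − 0.025) = €50,334.82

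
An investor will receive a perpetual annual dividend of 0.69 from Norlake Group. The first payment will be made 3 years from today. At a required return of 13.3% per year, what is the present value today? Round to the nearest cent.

Value at end of year 2: C / r = 0.69 / 0.133 = 5.1880
Discount to today: PV = 5.1880 / (1 + 0.133)^2 = 5.1880 / 1.283689 = 4.04

4.04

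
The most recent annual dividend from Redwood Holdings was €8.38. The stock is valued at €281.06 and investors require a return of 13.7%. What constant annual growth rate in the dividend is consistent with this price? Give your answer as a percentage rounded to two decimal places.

P = D₀(1+g)/(r−g) ⇒ P(r−g) = D₀(1+g) ⇒ g(P+D₀) = P·r − D₀
g = (P·r − D₀)/(P + D₀) = (€281.06×0.137 − €8.38) / (€281.06 + €8.38) = 0.104081

10.41%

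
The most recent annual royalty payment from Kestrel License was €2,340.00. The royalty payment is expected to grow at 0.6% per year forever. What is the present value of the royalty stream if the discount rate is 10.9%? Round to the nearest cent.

€22854.76

D₁ = D₀ × (1 + g) = €2,340.00 × 1.006 = €2,354.0400
Growing perpetuity: P = D₁ / (r − g) = €2,354.0400 / (0.109 − 0.006) = €22,854.76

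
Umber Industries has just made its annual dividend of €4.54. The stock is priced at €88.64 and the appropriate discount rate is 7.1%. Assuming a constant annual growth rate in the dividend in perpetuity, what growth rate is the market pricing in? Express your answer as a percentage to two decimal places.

P = D₀(1+g)/(r−g) ⇒ P(r−g) = D₀(1+g) ⇒ g(P+D₀) = P·r − D₀
g = (P·r − D₀)/(P + D₀) = (€88.64×0.071 − €4.54) / (€88.64 + €4.54) = 0.018818

1.88%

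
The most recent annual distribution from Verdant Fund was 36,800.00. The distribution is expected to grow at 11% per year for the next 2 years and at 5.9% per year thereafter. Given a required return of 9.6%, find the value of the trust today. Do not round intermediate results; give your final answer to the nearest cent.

1155372.26

D_1 = 40848.00000
D_2 = 45341.28000
Terminal value at year 2: TV = D_2×(1+g_2)/(r−g_2) = 48016.41552/0.037 = 1297740.96000
P_0 = D_1/(1+r)^1 + D_2/(1+r)^2 + TV/(1+r)^2
    = 37270.07299 + 37746.15057 + 1080356.03921 = 1155372.26277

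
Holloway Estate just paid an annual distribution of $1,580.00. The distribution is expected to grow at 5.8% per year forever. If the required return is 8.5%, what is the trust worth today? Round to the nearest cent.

$61912.59

D₁ = D₀ × (1 + g) = $1,580.00 × 1.058 = $1,671.6400
Growing perpetuity: P = D₁ / (r − g) = $1,671.6400 / (0.085 − 0.058) = $61,912.59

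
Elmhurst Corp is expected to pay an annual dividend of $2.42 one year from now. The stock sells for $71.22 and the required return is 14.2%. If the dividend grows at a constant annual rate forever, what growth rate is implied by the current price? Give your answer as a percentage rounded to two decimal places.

10.80%

P = D₁/(r−g) ⇒ g = r − D₁/P = 0.142 − $2.42/$71.22 = 0.108021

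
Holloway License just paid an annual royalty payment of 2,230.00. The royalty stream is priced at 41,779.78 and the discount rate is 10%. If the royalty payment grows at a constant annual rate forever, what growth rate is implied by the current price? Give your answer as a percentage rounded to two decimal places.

P = D₀(1+g)/(r−g) ⇒ P(r−g) = D₀(1+g) ⇒ g(P+D₀) = P·r − D₀
g = (P·r − D₀)/(P + D₀) = (41,779.78×0.1 − 2,230.00) / (41,779.78 + 2,230.00) = 0.044262

4.43%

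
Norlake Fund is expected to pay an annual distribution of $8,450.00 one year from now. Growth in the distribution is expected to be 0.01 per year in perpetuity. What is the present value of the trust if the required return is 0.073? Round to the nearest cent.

Growing perpetuity: P = D₁ / (r − g) = $8,450.0000 / (0.073 − 0.01) = $134,126.98

$134126.98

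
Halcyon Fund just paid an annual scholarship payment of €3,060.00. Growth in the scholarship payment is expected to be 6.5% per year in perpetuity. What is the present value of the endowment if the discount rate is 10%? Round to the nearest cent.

€93111.43

D₁ = D₀ × (1 + g) = €3,060.00 × 1.065 = €3,258.9000
Growing perpetuity: P = D₁ / (r − g) = €3,258.9000 / (0.1 − 0.065) = €93,111.43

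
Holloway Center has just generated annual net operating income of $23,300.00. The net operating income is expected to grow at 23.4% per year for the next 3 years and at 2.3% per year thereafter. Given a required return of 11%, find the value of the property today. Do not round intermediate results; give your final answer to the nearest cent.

$463146.87

D_1 = 28752.20000
D_2 = 35480.21480
D_3 = 43782.58506
Terminal value at year 3: TV = D_3×(1+g_2)/(r−g_2) = 44789.58452/0.087 = 514822.81057
P_0 = D_1/(1+r)^1 + D_2/(1+r)^2 + D_3/(1+r)^3 + TV/(1+r)^3
    = 25902.88288 + 28796.53827 + 32013.44885 + 376434.00199 = 463146.87199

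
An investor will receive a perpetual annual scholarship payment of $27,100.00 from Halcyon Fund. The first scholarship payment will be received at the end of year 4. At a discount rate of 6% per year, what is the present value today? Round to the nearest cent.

$379228.04

Value at end of year 3: C / r = $27,100.00 / 0.06 = $451,666.6667
Discount to today: PV = $451,666.6667 / (1 + 0.06)^3 = $451,666.6667 / 1.191016 = $379,228.04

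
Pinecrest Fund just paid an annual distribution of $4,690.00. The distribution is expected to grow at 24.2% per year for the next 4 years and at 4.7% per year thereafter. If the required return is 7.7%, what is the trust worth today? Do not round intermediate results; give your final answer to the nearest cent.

D_1 = 5824.98000
D_2 = 7234.62516
D_3 = 8985.40445
D_4 = 11159.87233
Terminal value at year 4: TV = D_4×(1+g_2)/(r−g_2) = 11684.38632/0.03 = 389479.54415
P_0 = D_1/(1+r)^1 + D_2/(1+r)^2 + D_3/(1+r)^3 + D_4/(1+r)^4 + TV/(1+r)^4
    = 5408.52368 + 6237.12758 + 7192.67638 + 8294.61844 + 289482.18356 = 316615.12964

$316615.13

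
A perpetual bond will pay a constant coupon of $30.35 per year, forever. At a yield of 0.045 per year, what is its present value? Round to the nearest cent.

$674.44

Level perpetuity: PV = C / r = $30.35 / 0.045 = $674.44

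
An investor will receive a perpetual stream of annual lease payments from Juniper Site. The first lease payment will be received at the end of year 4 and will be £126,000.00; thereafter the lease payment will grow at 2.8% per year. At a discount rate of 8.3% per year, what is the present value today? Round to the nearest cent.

£1803526.32

Value at end of year 3: C₁ / (r − g) = £126,000.00 / (0.083 − 0.028) = £2,290,909.0909
Discount to today: PV = £2,290,909.0909 / (1 + 0.083)^3 = £2,290,909.0909 / 1.270239 = £1,803,526.32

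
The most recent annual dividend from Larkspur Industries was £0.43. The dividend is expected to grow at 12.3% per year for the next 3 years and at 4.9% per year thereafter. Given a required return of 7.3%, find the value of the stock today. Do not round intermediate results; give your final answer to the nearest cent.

D_1 = 0.48289
D_2 = 0.54229
D_3 = 0.60899
Terminal value at year 3: TV = D_3×(1+g_2)/(r−g_2) = 0.63883/0.024 = 26.61779
P_0 = D_1/(1+r)^1 + D_2/(1+r)^2 + D_3/(1+r)^3 + TV/(1+r)^3
    = 0.45004 + 0.47101 + 0.49296 + 21.54631 = 22.96031

£22.96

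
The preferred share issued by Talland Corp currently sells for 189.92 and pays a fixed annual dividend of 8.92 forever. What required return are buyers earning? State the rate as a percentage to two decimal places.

4.70%

P = C/r ⇒ r = C/P = 8.92/189.92 = 0.046967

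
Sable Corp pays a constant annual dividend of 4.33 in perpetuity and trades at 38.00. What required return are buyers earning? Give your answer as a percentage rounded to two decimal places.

11.39%

P = C/r ⇒ r = C/P = 4.33/38.00 = 0.113947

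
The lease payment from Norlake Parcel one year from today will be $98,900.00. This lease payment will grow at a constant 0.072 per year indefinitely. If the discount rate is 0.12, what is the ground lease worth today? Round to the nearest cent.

$2060416.67

Growing perpetuity: P = D₁ / (r − g) = $98,900.0000 / (0.12 − 0.072) = $2,060,416.67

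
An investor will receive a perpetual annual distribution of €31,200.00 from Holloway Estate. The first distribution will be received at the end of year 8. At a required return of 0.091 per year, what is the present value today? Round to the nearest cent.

Value at end of year 7: C / r = €31,200.00 / 0.091 = €342,857.1429
Discount to today: PV = €342,857.1429 / (1 + 0.091)^7 = €342,857.1429 / 1.839811 = €186,354.53

€186354.53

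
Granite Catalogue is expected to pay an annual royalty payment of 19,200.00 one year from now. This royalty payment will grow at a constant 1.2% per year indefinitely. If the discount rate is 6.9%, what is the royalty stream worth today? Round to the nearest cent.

Growing perpetuity: P = D₁ / (r − g) = 19,200.0000 / (0.069 − 0.012) = 336,842.11

336842.11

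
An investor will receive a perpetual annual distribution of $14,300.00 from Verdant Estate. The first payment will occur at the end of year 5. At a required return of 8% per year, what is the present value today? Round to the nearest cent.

$131386.59

Value at end of year 4: C / r = $14,300.00 / 0.08 = $178,750.0000
Discount to today: PV = $178,750.0000 / (1 + 0.08)^4 = $178,750.0000 / 1.360489 = $131,386.59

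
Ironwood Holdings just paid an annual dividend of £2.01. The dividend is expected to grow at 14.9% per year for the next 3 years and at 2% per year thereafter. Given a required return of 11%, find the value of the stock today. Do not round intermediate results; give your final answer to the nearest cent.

£31.73

D_1 = 2.30949
D_2 = 2.65360
D_3 = 3.04899
Terminal value at year 3: TV = D_3×(1+g_2)/(r−g_2) = 3.10997/0.09 = 34.55523
P_0 = D_1/(1+r)^1 + D_2/(1+r)^2 + D_3/(1+r)^3 + TV/(1+r)^3
    = 2.08062 + 2.15372 + 2.22940 + 25.26649 = 31.73023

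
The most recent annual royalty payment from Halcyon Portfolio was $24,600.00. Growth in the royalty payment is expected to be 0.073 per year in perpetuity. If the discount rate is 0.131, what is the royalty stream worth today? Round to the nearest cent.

$455100.00

D₁ = D₀ × (1 + g) = $24,600.00 × 1.073 = $26,395.8000
Growing perpetuity: P = D₁ / (r − g) = $26,395.8000 / (0.131 − 0.073) = $455,100.00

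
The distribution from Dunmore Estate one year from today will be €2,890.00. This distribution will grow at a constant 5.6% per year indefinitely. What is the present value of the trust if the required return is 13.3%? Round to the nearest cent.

Growing perpetuity: P = D₁ / (r − g) = €2,890.0000 / (0.133 − 0.056) = €37,532.47

€37532.47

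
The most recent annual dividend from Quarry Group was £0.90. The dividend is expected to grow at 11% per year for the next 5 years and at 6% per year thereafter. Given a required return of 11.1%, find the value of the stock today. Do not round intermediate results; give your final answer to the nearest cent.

D_1 = 0.99900
D_2 = 1.10889
D_3 = 1.23087
D_4 = 1.36626
D_5 = 1.51655
Terminal value at year 5: TV = D_5×(1+g_2)/(r−g_2) = 1.60755/0.051 = 31.52050
P_0 = D_1/(1+r)^1 + D_2/(1+r)^2 + D_3/(1+r)^3 + D_4/(1+r)^4 + D_5/(1+r)^5 + TV/(1+r)^5
    = 0.89919 + 0.89838 + 0.89757 + 0.89676 + 0.89596 + 18.62185 = 23.10971

£23.11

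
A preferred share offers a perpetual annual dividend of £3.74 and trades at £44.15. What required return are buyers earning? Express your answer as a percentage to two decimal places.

P = C/r ⇒ r = C/P = £3.74/£44.15 = 0.084711

8.47%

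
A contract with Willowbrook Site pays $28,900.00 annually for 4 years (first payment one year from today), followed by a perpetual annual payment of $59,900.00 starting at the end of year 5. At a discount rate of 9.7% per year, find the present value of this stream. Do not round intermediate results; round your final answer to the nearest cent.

PV of 4-year annuity: $28,900.00 × [1 − (1+0.097)^−4] / 0.097 = 92207.21012
Perpetuity value at year 4: $59,900.00 / 0.097 = 617525.77320
PV of perpetuity: 617525.77320 / (1+0.097)^4 = 426411.17506
Total PV = 92207.21012 + 426411.17506 = 518618.38518

$518618.39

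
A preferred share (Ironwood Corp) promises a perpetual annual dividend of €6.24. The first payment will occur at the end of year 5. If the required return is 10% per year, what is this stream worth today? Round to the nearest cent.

€42.62

Value at end of year 4: C / r = €6.24 / 0.1 = €62.4000
Discount to today: PV = €62.4000 / (1 + 0.1)^4 = €62.4000 / 1.464100 = €42.62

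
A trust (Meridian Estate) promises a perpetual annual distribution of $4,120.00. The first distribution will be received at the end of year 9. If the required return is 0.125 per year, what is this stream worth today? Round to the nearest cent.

Value at end of year 8: C / r = $4,120.00 / 0.125 = $32,960.0000
Discount to today: PV = $32,960.0000 / (1 + 0.125)^8 = $32,960.0000 / 2.565785 = $12,845.97

$12845.97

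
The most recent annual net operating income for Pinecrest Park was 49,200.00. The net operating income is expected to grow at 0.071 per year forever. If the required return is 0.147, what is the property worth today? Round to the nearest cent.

693331.58

D₁ = D₀ × (1 + g) = 49,200.00 × 1.071 = 52,693.2000
Growing perpetuity: P = D₁ / (r − g) = 52,693.2000 / (0.147 − 0.071) = 693,331.58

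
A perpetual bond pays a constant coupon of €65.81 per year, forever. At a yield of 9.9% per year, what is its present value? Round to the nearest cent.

Level perpetuity: PV = C / r = €65.81 / 0.099 = €664.75

€664.75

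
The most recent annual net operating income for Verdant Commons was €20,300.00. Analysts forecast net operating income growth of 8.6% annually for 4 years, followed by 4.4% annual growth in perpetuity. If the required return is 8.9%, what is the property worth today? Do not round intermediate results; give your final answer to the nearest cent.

€546434.07

D_1 = 22045.80000
D_2 = 23941.73880
D_3 = 26000.72834
D_4 = 28236.79097
Terminal value at year 4: TV = D_4×(1+g_2)/(r−g_2) = 29479.20978/0.045 = 655093.55059
P_0 = D_1/(1+r)^1 + D_2/(1+r)^2 + D_3/(1+r)^3 + D_4/(1+r)^4 + TV/(1+r)^4
    = 20244.07713 + 20188.30833 + 20132.69315 + 20077.23119 + 465791.76357 = 546434.07337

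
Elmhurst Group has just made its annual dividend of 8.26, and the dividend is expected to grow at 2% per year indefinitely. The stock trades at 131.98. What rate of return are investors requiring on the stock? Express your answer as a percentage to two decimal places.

8.38%

D₁ = 8.26 × 1.02 = 8.4252
P = D₁/(r − g) ⇒ r = D₁/P + g = 8.4252/131.98 + 0.02 = 0.063837 + 0.02 = 0.083837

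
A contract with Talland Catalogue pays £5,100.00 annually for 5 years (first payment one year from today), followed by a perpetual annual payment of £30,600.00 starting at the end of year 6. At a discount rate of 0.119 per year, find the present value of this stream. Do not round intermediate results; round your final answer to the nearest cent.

£164992.89

PV of 5-year annuity: £5,100.00 × [1 − (1+0.119)^−5] / 0.119 = 18429.99383
Perpetuity value at year 5: £30,600.00 / 0.119 = 257142.85714
PV of perpetuity: 257142.85714 / (1+0.119)^5 = 146562.89419
Total PV = 18429.99383 + 146562.89419 = 164992.88801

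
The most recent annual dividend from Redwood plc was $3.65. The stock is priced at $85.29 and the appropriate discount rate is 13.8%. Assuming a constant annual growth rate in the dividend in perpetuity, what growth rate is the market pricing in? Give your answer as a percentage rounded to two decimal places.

P = D₀(1+g)/(r−g) ⇒ P(r−g) = D₀(1+g) ⇒ g(P+D₀) = P·r − D₀
g = (P·r − D₀)/(P + D₀) = ($85.29×0.138 − $3.65) / ($85.29 + $3.65) = 0.091298

9.13%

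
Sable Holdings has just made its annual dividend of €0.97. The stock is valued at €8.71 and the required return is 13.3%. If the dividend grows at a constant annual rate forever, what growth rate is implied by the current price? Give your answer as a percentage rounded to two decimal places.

P = D₀(1+g)/(r−g) ⇒ P(r−g) = D₀(1+g) ⇒ g(P+D₀) = P·r − D₀
g = (P·r − D₀)/(P + D₀) = (€8.71×0.133 − €0.97) / (€8.71 + €0.97) = 0.019466

1.95%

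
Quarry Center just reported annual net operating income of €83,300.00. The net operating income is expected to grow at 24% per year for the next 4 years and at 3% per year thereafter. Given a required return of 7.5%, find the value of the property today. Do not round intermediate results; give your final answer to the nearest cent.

D_1 = 103292.00000
D_2 = 128082.08000
D_3 = 158821.77920
D_4 = 196939.00621
Terminal value at year 4: TV = D_4×(1+g_2)/(r−g_2) = 202847.17639/0.045 = 4507715.03098
P_0 = D_1/(1+r)^1 + D_2/(1+r)^2 + D_3/(1+r)^3 + D_4/(1+r)^4 + TV/(1+r)^4
    = 96085.58140 + 110833.60087 + 127845.26984 + 147468.03218 + 3375379.40328 = 3857611.88756

€3857611.89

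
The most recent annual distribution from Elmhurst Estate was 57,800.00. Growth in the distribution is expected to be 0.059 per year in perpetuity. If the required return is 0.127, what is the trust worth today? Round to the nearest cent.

900150.00

D₁ = D₀ × (1 + g) = 57,800.00 × 1.059 = 61,210.2000
Growing perpetuity: P = D₁ / (r − g) = 61,210.2000 / (0.127 − 0.059) = 900,150.00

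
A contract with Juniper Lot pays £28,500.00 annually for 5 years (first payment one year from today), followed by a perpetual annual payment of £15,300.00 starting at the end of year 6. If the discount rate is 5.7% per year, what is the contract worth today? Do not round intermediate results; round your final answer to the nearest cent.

£324481.00

PV of 5-year annuity: £28,500.00 × [1 − (1+0.057)^−5] / 0.057 = 121038.52002
Perpetuity value at year 5: £15,300.00 / 0.057 = 268421.05263
PV of perpetuity: 268421.05263 / (1+0.057)^5 = 203442.47873
Total PV = 121038.52002 + 203442.47873 = 324480.99875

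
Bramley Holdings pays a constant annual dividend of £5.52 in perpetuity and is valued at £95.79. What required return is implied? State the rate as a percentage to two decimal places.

5.76%

P = C/r ⇒ r = C/P = £5.52/£95.79 = 0.057626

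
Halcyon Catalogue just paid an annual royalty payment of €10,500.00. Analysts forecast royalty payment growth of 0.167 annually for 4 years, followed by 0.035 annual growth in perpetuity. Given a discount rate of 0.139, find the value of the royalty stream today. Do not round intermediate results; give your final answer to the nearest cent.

D_1 = 12253.50000
D_2 = 14299.83450
D_3 = 16687.90686
D_4 = 19474.78731
Terminal value at year 4: TV = D_4×(1+g_2)/(r−g_2) = 20156.40486/0.104 = 193811.58522
P_0 = D_1/(1+r)^1 + D_2/(1+r)^2 + D_3/(1+r)^3 + D_4/(1+r)^4 + TV/(1+r)^4
    = 10758.12116 + 11022.58770 + 11293.55562 + 11571.18473 + 115155.54032 = 159800.98953

€159800.99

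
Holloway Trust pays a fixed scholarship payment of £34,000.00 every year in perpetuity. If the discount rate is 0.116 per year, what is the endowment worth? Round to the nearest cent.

£293103.45

Level perpetuity: PV = C / r = £34,000.00 / 0.116 = £293,103.45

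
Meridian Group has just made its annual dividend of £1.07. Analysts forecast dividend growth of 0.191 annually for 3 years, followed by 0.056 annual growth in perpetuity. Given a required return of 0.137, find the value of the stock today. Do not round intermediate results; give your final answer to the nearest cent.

£19.56

D_1 = 1.27437
D_2 = 1.51777
D_3 = 1.80767
Terminal value at year 3: TV = D_3×(1+g_2)/(r−g_2) = 1.90890/0.081 = 23.56666
P_0 = D_1/(1+r)^1 + D_2/(1+r)^2 + D_3/(1+r)^3 + TV/(1+r)^3
    = 1.12082 + 1.17405 + 1.22981 + 16.03307 = 19.55774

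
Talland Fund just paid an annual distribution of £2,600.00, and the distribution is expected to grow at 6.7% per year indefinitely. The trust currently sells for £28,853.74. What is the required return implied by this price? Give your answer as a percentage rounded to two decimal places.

16.31%

D₁ = £2,600.00 × 1.067 = £2,774.2000
P = D₁/(r − g) ⇒ r = D₁/P + g = £2,774.2000/£28,853.74 + 0.067 = 0.096147 + 0.067 = 0.163147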